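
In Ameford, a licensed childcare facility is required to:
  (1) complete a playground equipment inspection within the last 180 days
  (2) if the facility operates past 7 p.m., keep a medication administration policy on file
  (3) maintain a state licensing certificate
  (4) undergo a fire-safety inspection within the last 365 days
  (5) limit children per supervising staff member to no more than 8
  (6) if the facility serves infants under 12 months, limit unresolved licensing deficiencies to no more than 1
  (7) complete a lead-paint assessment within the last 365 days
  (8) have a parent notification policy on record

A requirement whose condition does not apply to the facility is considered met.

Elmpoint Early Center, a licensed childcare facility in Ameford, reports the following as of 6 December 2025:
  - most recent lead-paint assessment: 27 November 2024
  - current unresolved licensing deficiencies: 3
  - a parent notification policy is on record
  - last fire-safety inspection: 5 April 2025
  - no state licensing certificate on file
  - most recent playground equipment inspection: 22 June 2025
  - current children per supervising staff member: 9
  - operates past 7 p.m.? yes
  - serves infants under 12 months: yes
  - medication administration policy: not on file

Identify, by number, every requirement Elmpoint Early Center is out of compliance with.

2, 3, 5, 6, 7

1. playground equipment inspection 167 days ago vs limit 180 → met
2. condition 'operates past 7 p.m.' holds; medication administration policy absent → not met
3. state licensing certificate absent → not met
4. fire-safety inspection 245 days ago vs limit 365 → met
5. children per supervising staff member 9 > 8 → not met
6. condition 'serves infants under 12 months' holds; unresolved licensing deficiencies 3 > 1 → not met
7. lead-paint assessment 374 days ago vs limit 365 → not met
8. parent notification policy present → met
Not met: 2, 3, 5, 6, 7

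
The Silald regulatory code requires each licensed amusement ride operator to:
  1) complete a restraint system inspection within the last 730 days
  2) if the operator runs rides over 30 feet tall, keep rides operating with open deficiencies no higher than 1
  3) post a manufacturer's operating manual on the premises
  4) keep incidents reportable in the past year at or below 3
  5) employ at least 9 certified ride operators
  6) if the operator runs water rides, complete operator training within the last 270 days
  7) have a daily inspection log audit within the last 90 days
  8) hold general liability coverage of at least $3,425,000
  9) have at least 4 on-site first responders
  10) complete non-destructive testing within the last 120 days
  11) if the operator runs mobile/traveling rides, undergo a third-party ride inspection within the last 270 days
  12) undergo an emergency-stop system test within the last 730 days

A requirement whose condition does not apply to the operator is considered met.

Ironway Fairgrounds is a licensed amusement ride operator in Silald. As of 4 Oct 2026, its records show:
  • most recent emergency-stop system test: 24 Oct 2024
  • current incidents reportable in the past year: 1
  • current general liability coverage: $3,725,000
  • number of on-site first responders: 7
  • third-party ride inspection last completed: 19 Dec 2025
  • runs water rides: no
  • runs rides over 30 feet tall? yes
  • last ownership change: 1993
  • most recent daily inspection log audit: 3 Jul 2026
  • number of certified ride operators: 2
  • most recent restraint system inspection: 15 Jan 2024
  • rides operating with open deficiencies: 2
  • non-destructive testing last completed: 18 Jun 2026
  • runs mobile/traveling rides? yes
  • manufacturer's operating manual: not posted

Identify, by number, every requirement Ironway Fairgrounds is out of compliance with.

1, 2, 3, 5, 7, 11

1. restraint system inspection 993 days ago vs limit 730 → not met
2. condition 'runs rides over 30 feet tall' holds; rides operating with open deficiencies 2 > 1 → not met
3. manufacturer's operating manual absent → not met
4. incidents reportable in the past year 1 ≤ 3 → met
5. certified ride operators 2 < 9 → not met
6. condition 'runs water rides' does not hold → requirement n/a → met
7. daily inspection log audit 93 days ago vs limit 90 → not met
8. general liability coverage $3,725,000 ≥ $3,425,000 → met
9. on-site first responders 7 ≥ 4 → met
10. non-destructive testing 108 days ago vs limit 120 → met
11. condition 'runs mobile/traveling rides' holds; third-party ride inspection 289 days ago vs limit 270 → not met
12. emergency-stop system test 710 days ago vs limit 730 → met
Not met: 1, 2, 3, 5, 7, 11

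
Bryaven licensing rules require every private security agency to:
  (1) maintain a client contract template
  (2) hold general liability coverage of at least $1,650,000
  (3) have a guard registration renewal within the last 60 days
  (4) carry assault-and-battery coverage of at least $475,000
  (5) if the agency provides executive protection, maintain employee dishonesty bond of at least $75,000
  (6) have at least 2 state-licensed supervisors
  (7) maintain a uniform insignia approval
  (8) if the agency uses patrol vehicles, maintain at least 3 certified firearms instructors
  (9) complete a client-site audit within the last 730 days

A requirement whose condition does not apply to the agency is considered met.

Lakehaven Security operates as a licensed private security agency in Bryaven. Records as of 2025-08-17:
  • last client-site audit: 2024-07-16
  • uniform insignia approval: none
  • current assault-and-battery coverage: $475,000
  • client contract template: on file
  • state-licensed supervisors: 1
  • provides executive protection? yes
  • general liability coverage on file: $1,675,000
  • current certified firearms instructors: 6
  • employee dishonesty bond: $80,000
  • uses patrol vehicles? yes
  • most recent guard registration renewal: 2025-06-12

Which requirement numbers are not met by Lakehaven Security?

1. client contract template present → met
2. general liability coverage $1,675,000 ≥ $1,650,000 → met
3. guard registration renewal 66 days ago vs limit 60 → not met
4. assault-and-battery coverage $475,000 ≥ $475,000 → met
5. condition 'provides executive protection' holds; employee dishonesty bond $80,000 ≥ $75,000 → met
6. state-licensed supervisors 1 < 2 → not met
7. uniform insignia approval absent → not met
8. condition 'uses patrol vehicles' holds; certified firearms instructors 6 ≥ 3 → met
9. client-site audit 397 days ago vs limit 730 → met
Not met: 3, 6, 7

3, 6, 7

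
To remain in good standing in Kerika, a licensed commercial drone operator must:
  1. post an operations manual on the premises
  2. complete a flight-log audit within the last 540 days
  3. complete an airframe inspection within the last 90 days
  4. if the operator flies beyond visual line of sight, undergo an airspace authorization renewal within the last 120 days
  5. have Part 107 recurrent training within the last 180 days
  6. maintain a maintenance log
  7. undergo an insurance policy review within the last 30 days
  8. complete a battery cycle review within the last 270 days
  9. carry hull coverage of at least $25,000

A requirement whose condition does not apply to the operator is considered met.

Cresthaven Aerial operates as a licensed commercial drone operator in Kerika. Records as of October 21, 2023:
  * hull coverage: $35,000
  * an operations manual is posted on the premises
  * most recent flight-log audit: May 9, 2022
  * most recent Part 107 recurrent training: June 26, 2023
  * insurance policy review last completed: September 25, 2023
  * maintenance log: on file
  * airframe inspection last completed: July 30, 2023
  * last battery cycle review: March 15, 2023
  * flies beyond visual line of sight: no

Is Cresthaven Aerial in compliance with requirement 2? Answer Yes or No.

2. flight-log audit 530 days ago vs limit 540 → met

Yes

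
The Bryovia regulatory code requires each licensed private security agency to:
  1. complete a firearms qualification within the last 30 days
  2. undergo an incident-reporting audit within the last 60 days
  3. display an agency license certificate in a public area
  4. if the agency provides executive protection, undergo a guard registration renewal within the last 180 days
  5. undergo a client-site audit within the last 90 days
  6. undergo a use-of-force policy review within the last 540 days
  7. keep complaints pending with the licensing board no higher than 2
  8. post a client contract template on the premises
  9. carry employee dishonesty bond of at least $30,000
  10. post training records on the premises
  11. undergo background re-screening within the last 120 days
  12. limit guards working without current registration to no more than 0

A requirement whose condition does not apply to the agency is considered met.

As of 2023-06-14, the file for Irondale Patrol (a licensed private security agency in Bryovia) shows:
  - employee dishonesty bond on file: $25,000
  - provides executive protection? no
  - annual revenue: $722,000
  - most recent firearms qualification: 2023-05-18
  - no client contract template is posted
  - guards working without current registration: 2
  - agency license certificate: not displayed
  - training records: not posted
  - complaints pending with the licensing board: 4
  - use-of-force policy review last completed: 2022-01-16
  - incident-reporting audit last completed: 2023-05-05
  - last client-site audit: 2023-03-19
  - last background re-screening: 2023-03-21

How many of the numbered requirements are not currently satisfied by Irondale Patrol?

6

1. firearms qualification 27 days ago vs limit 30 → met
2. incident-reporting audit 40 days ago vs limit 60 → met
3. agency license certificate absent → not met
4. condition 'provides executive protection' does not hold → requirement n/a → met
5. client-site audit 87 days ago vs limit 90 → met
6. use-of-force policy review 514 days ago vs limit 540 → met
7. complaints pending with the licensing board 4 > 2 → not met
8. client contract template absent → not met
9. employee dishonesty bond $25,000 < $30,000 → not met
10. training records absent → not met
11. background re-screening 85 days ago vs limit 120 → met
12. guards working without current registration 2 > 0 → not met
Not met: 6 of 12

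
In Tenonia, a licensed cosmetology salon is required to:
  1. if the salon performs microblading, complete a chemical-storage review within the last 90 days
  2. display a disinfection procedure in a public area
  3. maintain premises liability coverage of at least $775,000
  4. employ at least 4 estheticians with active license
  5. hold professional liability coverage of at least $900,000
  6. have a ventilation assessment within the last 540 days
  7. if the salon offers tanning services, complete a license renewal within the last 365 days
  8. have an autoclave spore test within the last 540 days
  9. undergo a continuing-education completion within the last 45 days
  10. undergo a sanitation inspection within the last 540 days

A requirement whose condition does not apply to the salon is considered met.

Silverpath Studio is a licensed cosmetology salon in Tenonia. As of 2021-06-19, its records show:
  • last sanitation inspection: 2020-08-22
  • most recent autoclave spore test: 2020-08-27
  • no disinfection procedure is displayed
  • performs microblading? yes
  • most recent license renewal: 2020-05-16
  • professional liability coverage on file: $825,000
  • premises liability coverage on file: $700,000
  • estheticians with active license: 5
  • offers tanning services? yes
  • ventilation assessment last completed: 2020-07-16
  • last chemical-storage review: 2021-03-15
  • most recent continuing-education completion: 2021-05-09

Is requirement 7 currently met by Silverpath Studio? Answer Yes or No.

No

7. condition 'offers tanning services' holds; license renewal 399 days ago vs limit 365 → not met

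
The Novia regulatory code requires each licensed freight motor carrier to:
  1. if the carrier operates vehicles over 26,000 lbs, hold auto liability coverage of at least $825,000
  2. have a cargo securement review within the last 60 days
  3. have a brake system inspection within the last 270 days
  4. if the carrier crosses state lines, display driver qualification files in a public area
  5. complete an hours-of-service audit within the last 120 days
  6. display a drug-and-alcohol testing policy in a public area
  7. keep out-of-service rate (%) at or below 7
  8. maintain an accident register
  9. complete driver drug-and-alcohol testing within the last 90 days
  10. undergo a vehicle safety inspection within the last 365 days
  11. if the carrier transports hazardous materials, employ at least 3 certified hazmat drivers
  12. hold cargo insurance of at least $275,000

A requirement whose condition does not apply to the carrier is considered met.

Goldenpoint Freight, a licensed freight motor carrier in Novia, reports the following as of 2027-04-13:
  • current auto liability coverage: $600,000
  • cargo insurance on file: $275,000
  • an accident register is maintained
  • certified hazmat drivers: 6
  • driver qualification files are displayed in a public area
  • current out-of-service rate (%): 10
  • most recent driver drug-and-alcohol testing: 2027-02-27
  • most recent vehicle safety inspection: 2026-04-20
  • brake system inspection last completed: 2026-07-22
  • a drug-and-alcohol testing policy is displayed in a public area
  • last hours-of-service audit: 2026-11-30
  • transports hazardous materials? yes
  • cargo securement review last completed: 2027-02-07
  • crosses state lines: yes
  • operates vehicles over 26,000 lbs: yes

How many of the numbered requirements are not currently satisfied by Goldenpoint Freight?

4

1. condition 'operates vehicles over 26,000 lbs' holds; auto liability coverage $600,000 < $825,000 → not met
2. cargo securement review 65 days ago vs limit 60 → not met
3. brake system inspection 265 days ago vs limit 270 → met
4. condition 'crosses state lines' holds; driver qualification files present → met
5. hours-of-service audit 134 days ago vs limit 120 → not met
6. drug-and-alcohol testing policy present → met
7. out-of-service rate (%) 10 > 7 → not met
8. accident register present → met
9. driver drug-and-alcohol testing 45 days ago vs limit 90 → met
10. vehicle safety inspection 358 days ago vs limit 365 → met
11. condition 'transports hazardous materials' holds; certified hazmat drivers 6 ≥ 3 → met
12. cargo insurance $275,000 ≥ $275,000 → met
Not met: 4 of 12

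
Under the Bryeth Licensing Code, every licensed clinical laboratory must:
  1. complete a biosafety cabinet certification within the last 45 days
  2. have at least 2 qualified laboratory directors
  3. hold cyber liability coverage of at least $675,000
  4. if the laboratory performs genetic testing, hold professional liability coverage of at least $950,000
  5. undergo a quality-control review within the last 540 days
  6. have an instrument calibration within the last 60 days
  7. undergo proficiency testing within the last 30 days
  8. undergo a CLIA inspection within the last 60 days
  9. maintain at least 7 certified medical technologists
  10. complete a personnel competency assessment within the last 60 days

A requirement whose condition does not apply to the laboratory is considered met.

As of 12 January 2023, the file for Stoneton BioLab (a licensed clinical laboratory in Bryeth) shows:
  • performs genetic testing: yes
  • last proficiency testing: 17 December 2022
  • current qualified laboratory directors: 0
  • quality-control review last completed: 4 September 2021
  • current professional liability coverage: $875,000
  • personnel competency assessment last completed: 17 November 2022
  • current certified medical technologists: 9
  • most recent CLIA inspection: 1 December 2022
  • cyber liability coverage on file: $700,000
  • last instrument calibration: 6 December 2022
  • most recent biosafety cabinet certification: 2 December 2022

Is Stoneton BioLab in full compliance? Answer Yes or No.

1. biosafety cabinet certification 41 days ago vs limit 45 → met
2. qualified laboratory directors 0 < 2 → not met
3. cyber liability coverage $700,000 ≥ $675,000 → met
4. condition 'performs genetic testing' holds; professional liability coverage $875,000 < $950,000 → not met
5. quality-control review 495 days ago vs limit 540 → met
6. instrument calibration 37 days ago vs limit 60 → met
7. proficiency testing 26 days ago vs limit 30 → met
8. CLIA inspection 42 days ago vs limit 60 → met
9. certified medical technologists 9 ≥ 7 → met
10. personnel competency assessment 56 days ago vs limit 60 → met
Not met: 2, 4

No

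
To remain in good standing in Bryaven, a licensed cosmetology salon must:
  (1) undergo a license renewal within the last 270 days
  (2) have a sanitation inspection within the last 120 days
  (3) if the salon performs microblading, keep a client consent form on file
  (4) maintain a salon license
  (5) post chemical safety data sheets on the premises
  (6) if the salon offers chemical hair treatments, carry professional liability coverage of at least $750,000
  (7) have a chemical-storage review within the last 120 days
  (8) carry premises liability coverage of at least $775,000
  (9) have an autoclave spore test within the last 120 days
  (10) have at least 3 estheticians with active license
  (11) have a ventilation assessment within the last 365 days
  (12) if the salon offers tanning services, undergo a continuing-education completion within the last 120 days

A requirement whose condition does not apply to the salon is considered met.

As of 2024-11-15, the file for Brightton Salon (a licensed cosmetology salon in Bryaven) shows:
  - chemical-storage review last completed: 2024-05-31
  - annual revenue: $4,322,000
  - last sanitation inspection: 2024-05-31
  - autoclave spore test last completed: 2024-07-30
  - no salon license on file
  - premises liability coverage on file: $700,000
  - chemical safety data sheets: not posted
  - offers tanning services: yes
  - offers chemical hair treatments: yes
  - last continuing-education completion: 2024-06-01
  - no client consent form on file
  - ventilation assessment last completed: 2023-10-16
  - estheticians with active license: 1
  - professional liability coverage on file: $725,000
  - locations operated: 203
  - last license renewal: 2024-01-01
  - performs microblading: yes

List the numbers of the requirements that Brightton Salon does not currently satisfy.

1, 2, 3, 4, 5, 6, 7, 8, 10, 11, 12

1. license renewal 319 days ago vs limit 270 → not met
2. sanitation inspection 168 days ago vs limit 120 → not met
3. condition 'performs microblading' holds; client consent form absent → not met
4. salon license absent → not met
5. chemical safety data sheets absent → not met
6. condition 'offers chemical hair treatments' holds; professional liability coverage $725,000 < $750,000 → not met
7. chemical-storage review 168 days ago vs limit 120 → not met
8. premises liability coverage $700,000 < $775,000 → not met
9. autoclave spore test 108 days ago vs limit 120 → met
10. estheticians with active license 1 < 3 → not met
11. ventilation assessment 396 days ago vs limit 365 → not met
12. condition 'offers tanning services' holds; continuing-education completion 167 days ago vs limit 120 → not met
Not met: 1, 2, 3, 4, 5, 6, 7, 8, 10, 11, 12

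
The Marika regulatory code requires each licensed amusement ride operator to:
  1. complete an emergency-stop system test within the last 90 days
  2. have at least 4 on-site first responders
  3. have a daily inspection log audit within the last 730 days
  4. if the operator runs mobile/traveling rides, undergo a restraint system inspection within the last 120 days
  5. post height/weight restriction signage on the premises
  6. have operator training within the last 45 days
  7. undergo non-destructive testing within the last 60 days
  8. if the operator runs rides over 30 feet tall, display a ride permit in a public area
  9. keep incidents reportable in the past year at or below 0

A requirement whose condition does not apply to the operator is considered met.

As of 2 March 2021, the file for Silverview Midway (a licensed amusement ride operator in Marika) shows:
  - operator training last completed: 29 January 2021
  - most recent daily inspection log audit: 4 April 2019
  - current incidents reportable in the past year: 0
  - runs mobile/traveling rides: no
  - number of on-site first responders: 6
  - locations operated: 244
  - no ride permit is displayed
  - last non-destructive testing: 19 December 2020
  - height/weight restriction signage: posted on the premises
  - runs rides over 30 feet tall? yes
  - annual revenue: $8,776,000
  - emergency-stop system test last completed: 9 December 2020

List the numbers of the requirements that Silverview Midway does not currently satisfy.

7, 8

1. emergency-stop system test 83 days ago vs limit 90 → met
2. on-site first responders 6 ≥ 4 → met
3. daily inspection log audit 698 days ago vs limit 730 → met
4. condition 'runs mobile/traveling rides' does not hold → requirement n/a → met
5. height/weight restriction signage present → met
6. operator training 32 days ago vs limit 45 → met
7. non-destructive testing 73 days ago vs limit 60 → not met
8. condition 'runs rides over 30 feet tall' holds; ride permit absent → not met
9. incidents reportable in the past year 0 ≤ 0 → met
Not met: 7, 8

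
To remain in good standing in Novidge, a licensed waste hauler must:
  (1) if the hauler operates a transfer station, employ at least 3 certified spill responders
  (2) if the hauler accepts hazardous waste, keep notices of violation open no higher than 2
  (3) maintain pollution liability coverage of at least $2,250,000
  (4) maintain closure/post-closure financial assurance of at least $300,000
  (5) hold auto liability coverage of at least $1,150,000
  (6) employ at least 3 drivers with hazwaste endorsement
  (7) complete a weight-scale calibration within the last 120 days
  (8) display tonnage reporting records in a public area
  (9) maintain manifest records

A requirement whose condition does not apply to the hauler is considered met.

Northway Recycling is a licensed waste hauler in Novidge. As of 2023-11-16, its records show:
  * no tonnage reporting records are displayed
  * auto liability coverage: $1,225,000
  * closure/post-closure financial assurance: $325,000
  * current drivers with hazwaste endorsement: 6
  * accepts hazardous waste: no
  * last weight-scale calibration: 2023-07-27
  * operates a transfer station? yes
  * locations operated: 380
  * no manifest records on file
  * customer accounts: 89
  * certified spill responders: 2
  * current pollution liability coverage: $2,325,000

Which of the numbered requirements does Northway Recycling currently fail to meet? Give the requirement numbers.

1. condition 'operates a transfer station' holds; certified spill responders 2 < 3 → not met
2. condition 'accepts hazardous waste' does not hold → requirement n/a → met
3. pollution liability coverage $2,325,000 ≥ $2,250,000 → met
4. closure/post-closure financial assurance $325,000 ≥ $300,000 → met
5. auto liability coverage $1,225,000 ≥ $1,150,000 → met
6. drivers with hazwaste endorsement 6 ≥ 3 → met
7. weight-scale calibration 112 days ago vs limit 120 → met
8. tonnage reporting records absent → not met
9. manifest records absent → not met
Not met: 1, 8, 9

1, 8, 9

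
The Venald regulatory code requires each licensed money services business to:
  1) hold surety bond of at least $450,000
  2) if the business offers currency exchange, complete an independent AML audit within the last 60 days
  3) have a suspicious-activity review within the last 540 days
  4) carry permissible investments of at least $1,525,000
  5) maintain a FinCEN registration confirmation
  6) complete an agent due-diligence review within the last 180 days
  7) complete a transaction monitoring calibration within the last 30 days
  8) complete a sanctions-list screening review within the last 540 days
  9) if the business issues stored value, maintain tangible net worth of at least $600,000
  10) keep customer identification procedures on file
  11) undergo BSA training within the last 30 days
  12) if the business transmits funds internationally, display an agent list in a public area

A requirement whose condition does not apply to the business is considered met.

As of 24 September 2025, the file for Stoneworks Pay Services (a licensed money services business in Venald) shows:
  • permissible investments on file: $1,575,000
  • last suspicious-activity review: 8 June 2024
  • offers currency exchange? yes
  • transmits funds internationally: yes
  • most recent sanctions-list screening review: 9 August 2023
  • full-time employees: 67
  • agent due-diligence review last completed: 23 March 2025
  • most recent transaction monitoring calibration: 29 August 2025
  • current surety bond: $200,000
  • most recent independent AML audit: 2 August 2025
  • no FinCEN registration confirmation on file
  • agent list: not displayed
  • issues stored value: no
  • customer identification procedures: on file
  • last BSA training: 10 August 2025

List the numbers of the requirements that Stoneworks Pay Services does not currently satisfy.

1, 5, 6, 8, 11, 12

1. surety bond $200,000 < $450,000 → not met
2. condition 'offers currency exchange' holds; independent AML audit 53 days ago vs limit 60 → met
3. suspicious-activity review 473 days ago vs limit 540 → met
4. permissible investments $1,575,000 ≥ $1,525,000 → met
5. FinCEN registration confirmation absent → not met
6. agent due-diligence review 185 days ago vs limit 180 → not met
7. transaction monitoring calibration 26 days ago vs limit 30 → met
8. sanctions-list screening review 777 days ago vs limit 540 → not met
9. condition 'issues stored value' does not hold → requirement n/a → met
10. customer identification procedures present → met
11. BSA training 45 days ago vs limit 30 → not met
12. condition 'transmits funds internationally' holds; agent list absent → not met
Not met: 1, 5, 6, 8, 11, 12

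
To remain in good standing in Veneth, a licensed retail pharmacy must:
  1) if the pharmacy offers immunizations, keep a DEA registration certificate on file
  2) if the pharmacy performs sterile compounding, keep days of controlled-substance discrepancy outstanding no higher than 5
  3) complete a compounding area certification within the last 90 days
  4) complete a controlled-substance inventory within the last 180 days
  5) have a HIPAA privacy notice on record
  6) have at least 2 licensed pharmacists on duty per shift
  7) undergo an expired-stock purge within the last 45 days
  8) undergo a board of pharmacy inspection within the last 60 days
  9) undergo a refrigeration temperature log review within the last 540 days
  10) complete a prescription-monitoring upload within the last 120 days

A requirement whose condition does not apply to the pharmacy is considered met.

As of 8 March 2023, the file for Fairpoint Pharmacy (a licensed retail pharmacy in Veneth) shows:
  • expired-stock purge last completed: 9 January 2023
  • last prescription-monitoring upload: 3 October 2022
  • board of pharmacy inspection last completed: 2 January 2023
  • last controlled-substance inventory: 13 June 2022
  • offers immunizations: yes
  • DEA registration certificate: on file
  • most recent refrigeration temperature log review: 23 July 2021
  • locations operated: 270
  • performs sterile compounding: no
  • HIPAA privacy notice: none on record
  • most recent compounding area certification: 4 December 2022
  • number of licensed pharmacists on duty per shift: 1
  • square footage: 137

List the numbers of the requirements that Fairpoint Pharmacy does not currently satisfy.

1. condition 'offers immunizations' holds; DEA registration certificate present → met
2. condition 'performs sterile compounding' does not hold → requirement n/a → met
3. compounding area certification 94 days ago vs limit 90 → not met
4. controlled-substance inventory 268 days ago vs limit 180 → not met
5. HIPAA privacy notice absent → not met
6. licensed pharmacists on duty per shift 1 < 2 → not met
7. expired-stock purge 58 days ago vs limit 45 → not met
8. board of pharmacy inspection 65 days ago vs limit 60 → not met
9. refrigeration temperature log review 593 days ago vs limit 540 → not met
10. prescription-monitoring upload 156 days ago vs limit 120 → not met
Not met: 3, 4, 5, 6, 7, 8, 9, 10

3, 4, 5, 6, 7, 8, 9, 10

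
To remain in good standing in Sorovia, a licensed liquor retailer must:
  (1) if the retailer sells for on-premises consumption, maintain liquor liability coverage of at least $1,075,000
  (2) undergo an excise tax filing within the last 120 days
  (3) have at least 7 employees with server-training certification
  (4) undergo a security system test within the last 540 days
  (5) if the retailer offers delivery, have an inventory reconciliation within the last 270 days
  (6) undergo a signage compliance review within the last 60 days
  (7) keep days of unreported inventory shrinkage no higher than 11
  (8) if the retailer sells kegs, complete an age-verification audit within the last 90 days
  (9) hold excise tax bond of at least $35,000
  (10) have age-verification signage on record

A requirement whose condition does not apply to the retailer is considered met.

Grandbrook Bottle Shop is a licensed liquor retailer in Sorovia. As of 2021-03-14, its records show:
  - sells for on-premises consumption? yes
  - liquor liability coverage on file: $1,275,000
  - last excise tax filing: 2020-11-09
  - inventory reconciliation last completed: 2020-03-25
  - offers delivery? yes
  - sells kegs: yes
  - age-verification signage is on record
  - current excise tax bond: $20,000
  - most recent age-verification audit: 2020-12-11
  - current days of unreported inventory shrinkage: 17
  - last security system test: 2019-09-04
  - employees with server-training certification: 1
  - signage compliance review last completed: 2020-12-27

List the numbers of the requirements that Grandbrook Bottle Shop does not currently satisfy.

2, 3, 4, 5, 6, 7, 8, 9

1. condition 'sells for on-premises consumption' holds; liquor liability coverage $1,275,000 ≥ $1,075,000 → met
2. excise tax filing 125 days ago vs limit 120 → not met
3. employees with server-training certification 1 < 7 → not met
4. security system test 557 days ago vs limit 540 → not met
5. condition 'offers delivery' holds; inventory reconciliation 354 days ago vs limit 270 → not met
6. signage compliance review 77 days ago vs limit 60 → not met
7. days of unreported inventory shrinkage 17 > 11 → not met
8. condition 'sells kegs' holds; age-verification audit 93 days ago vs limit 90 → not met
9. excise tax bond $20,000 < $35,000 → not met
10. age-verification signage present → met
Not met: 2, 3, 4, 5, 6, 7, 8, 9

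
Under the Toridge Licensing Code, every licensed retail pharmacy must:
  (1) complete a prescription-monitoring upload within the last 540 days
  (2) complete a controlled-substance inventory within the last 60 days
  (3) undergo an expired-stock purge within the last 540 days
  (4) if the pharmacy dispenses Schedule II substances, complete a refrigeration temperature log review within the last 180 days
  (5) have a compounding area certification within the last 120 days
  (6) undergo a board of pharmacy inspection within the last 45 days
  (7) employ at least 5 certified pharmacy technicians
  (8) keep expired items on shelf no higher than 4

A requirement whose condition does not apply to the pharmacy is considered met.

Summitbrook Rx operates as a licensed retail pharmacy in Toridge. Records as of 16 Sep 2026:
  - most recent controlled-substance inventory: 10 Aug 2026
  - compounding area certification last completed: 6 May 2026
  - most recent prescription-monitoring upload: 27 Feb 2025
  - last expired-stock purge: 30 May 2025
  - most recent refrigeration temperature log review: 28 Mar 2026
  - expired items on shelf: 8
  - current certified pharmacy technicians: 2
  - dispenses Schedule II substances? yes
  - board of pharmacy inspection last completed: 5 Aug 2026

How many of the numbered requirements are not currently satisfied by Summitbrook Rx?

1. prescription-monitoring upload 566 days ago vs limit 540 → not met
2. controlled-substance inventory 37 days ago vs limit 60 → met
3. expired-stock purge 474 days ago vs limit 540 → met
4. condition 'dispenses Schedule II substances' holds; refrigeration temperature log review 172 days ago vs limit 180 → met
5. compounding area certification 133 days ago vs limit 120 → not met
6. board of pharmacy inspection 42 days ago vs limit 45 → met
7. certified pharmacy technicians 2 < 5 → not met
8. expired items on shelf 8 > 4 → not met
Not met: 4 of 8

4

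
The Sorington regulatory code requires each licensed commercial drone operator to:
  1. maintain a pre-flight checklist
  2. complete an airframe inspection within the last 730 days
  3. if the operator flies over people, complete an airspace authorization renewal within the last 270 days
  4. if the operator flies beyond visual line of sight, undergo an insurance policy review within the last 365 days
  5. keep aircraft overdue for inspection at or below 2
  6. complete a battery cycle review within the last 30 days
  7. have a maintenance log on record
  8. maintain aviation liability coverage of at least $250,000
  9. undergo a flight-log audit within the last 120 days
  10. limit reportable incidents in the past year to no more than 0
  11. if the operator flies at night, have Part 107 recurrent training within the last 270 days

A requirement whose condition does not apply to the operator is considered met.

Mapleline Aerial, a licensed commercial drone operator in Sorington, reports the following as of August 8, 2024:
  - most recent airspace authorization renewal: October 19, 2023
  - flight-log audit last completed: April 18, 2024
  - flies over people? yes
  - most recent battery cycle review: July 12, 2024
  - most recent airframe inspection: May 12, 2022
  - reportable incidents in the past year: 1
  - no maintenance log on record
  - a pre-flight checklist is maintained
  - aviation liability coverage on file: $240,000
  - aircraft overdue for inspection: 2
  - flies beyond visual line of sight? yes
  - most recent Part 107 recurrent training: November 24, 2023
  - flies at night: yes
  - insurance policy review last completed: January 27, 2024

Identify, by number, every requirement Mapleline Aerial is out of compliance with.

2, 3, 7, 8, 10

1. pre-flight checklist present → met
2. airframe inspection 819 days ago vs limit 730 → not met
3. condition 'flies over people' holds; airspace authorization renewal 294 days ago vs limit 270 → not met
4. condition 'flies beyond visual line of sight' holds; insurance policy review 194 days ago vs limit 365 → met
5. aircraft overdue for inspection 2 ≤ 2 → met
6. battery cycle review 27 days ago vs limit 30 → met
7. maintenance log absent → not met
8. aviation liability coverage $240,000 < $250,000 → not met
9. flight-log audit 112 days ago vs limit 120 → met
10. reportable incidents in the past year 1 > 0 → not met
11. condition 'flies at night' holds; Part 107 recurrent training 258 days ago vs limit 270 → met
Not met: 2, 3, 7, 8, 10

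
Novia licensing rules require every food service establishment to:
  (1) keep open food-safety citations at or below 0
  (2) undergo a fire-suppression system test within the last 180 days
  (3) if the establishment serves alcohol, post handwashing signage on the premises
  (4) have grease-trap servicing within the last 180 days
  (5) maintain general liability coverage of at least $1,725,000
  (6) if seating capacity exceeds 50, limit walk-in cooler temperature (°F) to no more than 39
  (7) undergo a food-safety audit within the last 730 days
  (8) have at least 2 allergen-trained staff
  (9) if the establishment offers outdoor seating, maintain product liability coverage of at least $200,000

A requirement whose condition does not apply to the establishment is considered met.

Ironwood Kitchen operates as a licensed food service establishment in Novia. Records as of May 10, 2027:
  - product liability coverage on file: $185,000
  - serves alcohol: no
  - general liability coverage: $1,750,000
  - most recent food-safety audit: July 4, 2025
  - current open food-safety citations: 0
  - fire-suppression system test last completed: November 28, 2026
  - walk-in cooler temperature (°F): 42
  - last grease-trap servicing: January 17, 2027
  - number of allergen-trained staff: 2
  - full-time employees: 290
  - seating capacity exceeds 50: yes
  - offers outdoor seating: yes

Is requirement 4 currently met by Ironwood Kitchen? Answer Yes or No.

Yes

4. grease-trap servicing 113 days ago vs limit 180 → met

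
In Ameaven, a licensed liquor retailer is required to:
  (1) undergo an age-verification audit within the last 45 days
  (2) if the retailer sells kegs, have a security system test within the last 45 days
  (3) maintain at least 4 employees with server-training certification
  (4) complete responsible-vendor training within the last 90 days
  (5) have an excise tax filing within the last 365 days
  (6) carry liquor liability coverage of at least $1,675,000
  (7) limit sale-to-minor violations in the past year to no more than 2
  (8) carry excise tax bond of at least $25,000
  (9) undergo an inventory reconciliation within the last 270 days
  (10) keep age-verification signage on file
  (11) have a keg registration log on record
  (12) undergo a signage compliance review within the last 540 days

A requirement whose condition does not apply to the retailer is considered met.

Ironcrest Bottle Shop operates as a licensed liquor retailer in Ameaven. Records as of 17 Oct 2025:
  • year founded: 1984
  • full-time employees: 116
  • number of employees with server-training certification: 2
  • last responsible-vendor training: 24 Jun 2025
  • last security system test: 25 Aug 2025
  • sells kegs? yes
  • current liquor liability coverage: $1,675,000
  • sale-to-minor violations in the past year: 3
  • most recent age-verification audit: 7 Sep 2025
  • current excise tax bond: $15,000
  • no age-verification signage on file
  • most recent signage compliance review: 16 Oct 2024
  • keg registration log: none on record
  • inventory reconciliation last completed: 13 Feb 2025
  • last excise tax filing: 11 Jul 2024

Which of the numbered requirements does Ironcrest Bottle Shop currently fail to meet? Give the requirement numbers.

2, 3, 4, 5, 7, 8, 10, 11

1. age-verification audit 40 days ago vs limit 45 → met
2. condition 'sells kegs' holds; security system test 53 days ago vs limit 45 → not met
3. employees with server-training certification 2 < 4 → not met
4. responsible-vendor training 115 days ago vs limit 90 → not met
5. excise tax filing 463 days ago vs limit 365 → not met
6. liquor liability coverage $1,675,000 ≥ $1,675,000 → met
7. sale-to-minor violations in the past year 3 > 2 → not met
8. excise tax bond $15,000 < $25,000 → not met
9. inventory reconciliation 246 days ago vs limit 270 → met
10. age-verification signage absent → not met
11. keg registration log absent → not met
12. signage compliance review 366 days ago vs limit 540 → met
Not met: 2, 3, 4, 5, 7, 8, 10, 11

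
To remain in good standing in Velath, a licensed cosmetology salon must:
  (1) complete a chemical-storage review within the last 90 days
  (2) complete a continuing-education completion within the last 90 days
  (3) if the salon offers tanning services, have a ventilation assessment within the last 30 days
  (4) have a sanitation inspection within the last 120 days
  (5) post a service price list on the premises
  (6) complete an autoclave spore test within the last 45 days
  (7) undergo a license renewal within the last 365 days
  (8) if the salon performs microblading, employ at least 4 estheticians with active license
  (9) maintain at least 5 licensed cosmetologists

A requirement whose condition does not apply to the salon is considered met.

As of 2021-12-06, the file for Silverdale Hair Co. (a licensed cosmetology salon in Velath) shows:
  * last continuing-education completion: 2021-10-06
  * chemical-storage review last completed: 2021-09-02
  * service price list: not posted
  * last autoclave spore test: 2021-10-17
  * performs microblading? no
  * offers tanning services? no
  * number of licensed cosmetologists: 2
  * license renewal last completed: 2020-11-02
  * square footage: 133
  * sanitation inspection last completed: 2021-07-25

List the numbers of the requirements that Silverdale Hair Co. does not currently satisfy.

1, 4, 5, 6, 7, 9

1. chemical-storage review 95 days ago vs limit 90 → not met
2. continuing-education completion 61 days ago vs limit 90 → met
3. condition 'offers tanning services' does not hold → requirement n/a → met
4. sanitation inspection 134 days ago vs limit 120 → not met
5. service price list absent → not met
6. autoclave spore test 50 days ago vs limit 45 → not met
7. license renewal 399 days ago vs limit 365 → not met
8. condition 'performs microblading' does not hold → requirement n/a → met
9. licensed cosmetologists 2 < 5 → not met
Not met: 1, 4, 5, 6, 7, 9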